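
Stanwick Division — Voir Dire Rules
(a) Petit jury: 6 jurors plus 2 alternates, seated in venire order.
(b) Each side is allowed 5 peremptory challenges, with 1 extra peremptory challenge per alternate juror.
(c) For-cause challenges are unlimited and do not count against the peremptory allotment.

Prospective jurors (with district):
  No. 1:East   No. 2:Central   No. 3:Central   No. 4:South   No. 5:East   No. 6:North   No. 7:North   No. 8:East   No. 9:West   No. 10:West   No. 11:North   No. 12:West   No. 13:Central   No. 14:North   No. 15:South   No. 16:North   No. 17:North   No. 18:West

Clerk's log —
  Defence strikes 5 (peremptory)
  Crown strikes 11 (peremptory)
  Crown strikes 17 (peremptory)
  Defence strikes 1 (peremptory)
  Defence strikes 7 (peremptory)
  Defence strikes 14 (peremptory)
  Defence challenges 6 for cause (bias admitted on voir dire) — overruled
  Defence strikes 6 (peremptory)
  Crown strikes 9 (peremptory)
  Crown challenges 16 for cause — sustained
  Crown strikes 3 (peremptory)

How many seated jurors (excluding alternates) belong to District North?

Removed: #1, #3, #5, #6, #7, #9, #11, #14, #16, #17.
Seated jurors 1–6: #2, #4, #8, #10, #12, #13 (alternates #15, #18 not counted).
None of those are in District North → 0.

0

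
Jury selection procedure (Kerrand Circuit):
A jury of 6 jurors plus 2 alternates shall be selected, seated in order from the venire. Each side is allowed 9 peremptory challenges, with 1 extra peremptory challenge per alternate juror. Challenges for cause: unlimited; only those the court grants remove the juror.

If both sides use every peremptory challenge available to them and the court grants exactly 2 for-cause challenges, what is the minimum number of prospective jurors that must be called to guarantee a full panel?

32

Seats to fill: 6 + 2 alternates = 8.
Peremptories: 9 + 1×2 = 11 per side × 2 sides = 22.
For-cause removals: 2.
Minimum venire: 8 + 22 + 2 = 32.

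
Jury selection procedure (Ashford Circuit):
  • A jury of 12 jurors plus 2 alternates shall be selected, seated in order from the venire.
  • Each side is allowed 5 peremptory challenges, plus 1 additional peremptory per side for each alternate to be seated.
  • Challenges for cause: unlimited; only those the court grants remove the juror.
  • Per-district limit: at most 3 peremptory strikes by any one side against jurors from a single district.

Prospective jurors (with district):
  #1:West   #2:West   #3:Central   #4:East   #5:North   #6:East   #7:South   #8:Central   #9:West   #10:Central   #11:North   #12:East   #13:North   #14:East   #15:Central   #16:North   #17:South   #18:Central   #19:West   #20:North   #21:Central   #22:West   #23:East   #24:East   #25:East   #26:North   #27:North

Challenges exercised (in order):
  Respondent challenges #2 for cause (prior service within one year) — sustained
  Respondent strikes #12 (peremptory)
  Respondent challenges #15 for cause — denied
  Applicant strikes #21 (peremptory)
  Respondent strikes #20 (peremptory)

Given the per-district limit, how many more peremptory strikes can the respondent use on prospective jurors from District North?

2

Respondent peremptories so far: #12, #20 — 2 of 7 used, 5 left overall.
Against District North: #20 — 1 used; per-district cap 3 leaves 2.
Binding limit: min(5, 2) = 2.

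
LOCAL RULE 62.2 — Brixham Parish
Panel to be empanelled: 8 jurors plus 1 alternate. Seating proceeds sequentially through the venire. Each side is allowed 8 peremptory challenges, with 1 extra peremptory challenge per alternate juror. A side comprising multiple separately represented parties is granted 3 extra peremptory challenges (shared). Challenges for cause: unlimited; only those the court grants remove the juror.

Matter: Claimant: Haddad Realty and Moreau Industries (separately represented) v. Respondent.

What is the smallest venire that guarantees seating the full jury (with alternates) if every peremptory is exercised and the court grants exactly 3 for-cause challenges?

33

Seats to fill: 8 + 1 alternates = 9.
Peremptories — Claimant: 8 + 1×1 + 3 = 12; Respondent: 8 + 1×1 = 9; total 21.
For-cause removals: 3.
Minimum venire: 9 + 21 + 3 = 33.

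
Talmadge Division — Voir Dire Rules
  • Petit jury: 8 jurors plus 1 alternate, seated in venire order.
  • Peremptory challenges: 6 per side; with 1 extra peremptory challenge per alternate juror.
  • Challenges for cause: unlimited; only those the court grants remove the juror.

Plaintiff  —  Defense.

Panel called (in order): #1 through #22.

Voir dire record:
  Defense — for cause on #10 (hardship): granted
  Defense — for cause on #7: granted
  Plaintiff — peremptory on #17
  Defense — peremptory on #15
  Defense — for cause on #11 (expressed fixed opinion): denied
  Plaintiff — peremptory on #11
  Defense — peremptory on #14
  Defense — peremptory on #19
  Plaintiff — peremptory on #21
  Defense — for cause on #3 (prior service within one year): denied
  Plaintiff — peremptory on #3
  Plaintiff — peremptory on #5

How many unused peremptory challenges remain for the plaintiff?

Plaintiff allotment: 6 base + 1 × 1 alternate = 7.
Plaintiff peremptories used: #17, #11, #21, #3, #5 — 5.
Remaining: 7 − 5 = 2.

2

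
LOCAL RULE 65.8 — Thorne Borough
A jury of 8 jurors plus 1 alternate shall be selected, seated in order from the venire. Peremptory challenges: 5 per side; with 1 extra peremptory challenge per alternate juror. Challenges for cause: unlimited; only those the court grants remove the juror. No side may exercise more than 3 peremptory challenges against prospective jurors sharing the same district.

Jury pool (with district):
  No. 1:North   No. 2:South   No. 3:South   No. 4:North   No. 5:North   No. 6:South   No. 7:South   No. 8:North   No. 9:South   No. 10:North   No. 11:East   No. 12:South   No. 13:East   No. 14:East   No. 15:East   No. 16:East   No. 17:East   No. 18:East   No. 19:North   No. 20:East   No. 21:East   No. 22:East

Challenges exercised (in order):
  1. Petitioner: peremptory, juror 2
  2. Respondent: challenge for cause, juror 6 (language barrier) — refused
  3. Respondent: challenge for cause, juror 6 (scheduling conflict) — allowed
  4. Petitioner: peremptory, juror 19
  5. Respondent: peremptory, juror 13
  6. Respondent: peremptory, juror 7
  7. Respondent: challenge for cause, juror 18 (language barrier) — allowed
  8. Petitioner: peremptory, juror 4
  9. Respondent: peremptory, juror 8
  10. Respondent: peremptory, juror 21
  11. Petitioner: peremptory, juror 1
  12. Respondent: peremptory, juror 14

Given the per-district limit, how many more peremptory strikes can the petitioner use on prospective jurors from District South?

2

Petitioner peremptories so far: #2, #19, #4, #1 — 4 of 6 used, 2 left overall.
Against District South: #2 — 1 used; per-district cap 3 leaves 2.
Binding limit: min(2, 2) = 2.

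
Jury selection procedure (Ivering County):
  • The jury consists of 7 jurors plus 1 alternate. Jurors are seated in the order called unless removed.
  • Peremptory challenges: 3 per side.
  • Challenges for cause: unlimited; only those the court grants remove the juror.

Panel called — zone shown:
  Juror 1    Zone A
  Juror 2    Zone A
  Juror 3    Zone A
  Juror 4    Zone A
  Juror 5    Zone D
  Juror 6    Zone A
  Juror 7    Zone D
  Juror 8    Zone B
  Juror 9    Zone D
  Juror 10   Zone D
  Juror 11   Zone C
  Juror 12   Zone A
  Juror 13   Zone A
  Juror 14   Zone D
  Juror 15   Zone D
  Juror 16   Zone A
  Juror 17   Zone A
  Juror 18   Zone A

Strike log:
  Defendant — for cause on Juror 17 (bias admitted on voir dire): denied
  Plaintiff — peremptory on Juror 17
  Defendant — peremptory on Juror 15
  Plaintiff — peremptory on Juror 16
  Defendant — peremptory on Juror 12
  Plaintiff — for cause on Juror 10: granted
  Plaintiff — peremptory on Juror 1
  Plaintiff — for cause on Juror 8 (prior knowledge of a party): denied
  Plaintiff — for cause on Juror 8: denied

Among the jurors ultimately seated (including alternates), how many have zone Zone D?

3

Removed: #1, #10, #12, #15, #16, #17.
Seated (8 incl. alternates): #2, #3, #4, #5, #6, #7, #8, #9.
Of those, in Zone D: #5, #7, #9 → 3.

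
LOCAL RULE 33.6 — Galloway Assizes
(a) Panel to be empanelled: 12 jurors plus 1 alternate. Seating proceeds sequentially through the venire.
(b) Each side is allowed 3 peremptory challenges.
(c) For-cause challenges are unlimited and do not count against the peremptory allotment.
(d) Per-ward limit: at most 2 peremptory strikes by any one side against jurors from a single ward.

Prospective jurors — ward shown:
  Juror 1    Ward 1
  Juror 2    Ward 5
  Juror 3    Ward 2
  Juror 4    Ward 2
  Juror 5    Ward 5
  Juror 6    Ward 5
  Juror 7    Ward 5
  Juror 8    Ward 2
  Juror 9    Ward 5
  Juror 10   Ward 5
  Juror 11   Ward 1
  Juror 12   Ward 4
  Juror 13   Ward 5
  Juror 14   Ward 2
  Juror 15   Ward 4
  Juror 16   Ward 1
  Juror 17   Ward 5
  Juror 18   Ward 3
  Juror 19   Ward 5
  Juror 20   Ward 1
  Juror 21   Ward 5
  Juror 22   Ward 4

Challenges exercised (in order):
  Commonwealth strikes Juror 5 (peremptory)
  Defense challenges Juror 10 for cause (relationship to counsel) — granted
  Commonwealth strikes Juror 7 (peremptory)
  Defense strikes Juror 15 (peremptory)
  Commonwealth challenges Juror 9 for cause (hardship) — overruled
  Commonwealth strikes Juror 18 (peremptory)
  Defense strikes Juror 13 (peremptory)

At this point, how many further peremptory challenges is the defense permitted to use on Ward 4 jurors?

1

Defense peremptories so far: #15, #13 — 2 of 3 used, 1 left overall.
Against Ward 4: #15 — 1 used; per-ward cap 2 leaves 1.
Binding limit: min(1, 1) = 1.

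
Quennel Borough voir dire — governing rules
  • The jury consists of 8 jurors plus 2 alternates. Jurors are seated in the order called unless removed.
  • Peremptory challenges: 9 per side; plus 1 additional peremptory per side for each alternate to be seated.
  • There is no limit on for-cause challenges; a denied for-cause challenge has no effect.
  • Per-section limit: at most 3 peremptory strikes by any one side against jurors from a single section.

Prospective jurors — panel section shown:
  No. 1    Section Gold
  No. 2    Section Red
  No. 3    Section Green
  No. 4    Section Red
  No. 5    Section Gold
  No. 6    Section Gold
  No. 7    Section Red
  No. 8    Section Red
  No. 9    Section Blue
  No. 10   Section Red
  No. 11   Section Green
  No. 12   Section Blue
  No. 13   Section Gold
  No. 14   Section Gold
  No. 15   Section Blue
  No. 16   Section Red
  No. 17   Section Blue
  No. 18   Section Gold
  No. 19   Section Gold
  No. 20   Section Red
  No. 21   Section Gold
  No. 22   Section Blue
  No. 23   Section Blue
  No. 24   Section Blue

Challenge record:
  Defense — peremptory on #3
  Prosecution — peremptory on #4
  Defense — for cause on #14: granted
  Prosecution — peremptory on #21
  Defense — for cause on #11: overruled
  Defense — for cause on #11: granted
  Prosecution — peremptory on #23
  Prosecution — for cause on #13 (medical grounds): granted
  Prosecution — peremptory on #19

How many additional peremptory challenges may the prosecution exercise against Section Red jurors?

Prosecution peremptories so far: #4, #21, #23, #19 — 4 of 11 used, 7 left overall.
Against Section Red: #4 — 1 used; per-section cap 3 leaves 2.
Binding limit: min(7, 2) = 2.

2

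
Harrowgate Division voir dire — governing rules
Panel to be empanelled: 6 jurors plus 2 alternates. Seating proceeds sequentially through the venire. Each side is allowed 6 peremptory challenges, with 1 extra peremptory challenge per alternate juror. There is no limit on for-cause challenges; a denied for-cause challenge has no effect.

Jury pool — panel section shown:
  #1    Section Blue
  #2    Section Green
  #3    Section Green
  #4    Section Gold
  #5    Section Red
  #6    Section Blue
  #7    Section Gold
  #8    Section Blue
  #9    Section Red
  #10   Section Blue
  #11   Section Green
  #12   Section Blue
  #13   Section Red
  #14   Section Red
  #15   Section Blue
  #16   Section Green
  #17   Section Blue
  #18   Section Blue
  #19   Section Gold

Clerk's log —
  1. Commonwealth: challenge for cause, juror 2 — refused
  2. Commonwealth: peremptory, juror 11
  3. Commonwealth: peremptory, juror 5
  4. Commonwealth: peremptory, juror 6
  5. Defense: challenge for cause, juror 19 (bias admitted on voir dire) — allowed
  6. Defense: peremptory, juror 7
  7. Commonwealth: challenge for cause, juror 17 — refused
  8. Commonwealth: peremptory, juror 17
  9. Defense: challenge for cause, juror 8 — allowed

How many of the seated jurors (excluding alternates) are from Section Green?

2

Removed: #5, #6, #7, #8, #11, #17, #19.
Seated jurors 1–6: #1, #2, #3, #4, #9, #10 (alternates #12, #13 not counted).
Of those, in Section Green: #2, #3 → 2.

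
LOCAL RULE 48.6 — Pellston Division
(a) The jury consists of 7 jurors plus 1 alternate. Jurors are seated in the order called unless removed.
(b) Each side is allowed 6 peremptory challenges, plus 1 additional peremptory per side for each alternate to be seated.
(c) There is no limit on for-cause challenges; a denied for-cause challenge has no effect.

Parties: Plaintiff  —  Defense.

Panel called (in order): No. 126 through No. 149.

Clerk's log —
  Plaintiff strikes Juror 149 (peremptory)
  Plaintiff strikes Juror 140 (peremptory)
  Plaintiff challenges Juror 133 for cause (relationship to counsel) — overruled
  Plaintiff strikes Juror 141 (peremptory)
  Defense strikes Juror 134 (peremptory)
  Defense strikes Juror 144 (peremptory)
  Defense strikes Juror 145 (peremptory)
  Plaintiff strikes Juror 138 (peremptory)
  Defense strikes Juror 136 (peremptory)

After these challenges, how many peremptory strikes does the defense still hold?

Defense allotment: 6 base + 1 × 1 alternate = 7.
Defense peremptories used: #134, #144, #145, #136 — 4.
Remaining: 7 − 4 = 3.

3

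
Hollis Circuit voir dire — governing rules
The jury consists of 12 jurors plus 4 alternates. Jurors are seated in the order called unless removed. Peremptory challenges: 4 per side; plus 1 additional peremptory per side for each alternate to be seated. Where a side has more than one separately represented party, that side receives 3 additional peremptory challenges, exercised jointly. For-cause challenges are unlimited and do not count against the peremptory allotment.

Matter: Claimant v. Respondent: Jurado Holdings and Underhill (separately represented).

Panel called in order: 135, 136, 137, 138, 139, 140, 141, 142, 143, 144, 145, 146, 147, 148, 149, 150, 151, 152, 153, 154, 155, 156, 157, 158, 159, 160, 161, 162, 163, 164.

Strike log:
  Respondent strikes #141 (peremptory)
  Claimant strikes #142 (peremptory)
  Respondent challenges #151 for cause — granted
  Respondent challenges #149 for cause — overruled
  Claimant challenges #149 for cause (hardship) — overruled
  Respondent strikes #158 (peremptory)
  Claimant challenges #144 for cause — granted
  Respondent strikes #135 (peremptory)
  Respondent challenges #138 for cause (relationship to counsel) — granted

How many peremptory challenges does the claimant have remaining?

7

Claimant allotment: 4 base + 1 × 4 alternates = 8.
Claimant peremptories used: #142 — 1 (for-cause on #149, #144 don't count).
Remaining: 8 − 1 = 7.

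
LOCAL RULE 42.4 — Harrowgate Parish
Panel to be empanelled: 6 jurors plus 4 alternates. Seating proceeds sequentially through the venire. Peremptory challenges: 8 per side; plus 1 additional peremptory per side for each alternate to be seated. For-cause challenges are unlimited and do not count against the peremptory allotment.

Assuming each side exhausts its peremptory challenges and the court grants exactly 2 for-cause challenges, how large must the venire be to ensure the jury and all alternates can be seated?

Seats to fill: 6 + 4 alternates = 10.
Peremptories: 8 + 1×4 = 12 per side × 2 sides = 24.
For-cause removals: 2.
Minimum venire: 10 + 24 + 2 = 36.

36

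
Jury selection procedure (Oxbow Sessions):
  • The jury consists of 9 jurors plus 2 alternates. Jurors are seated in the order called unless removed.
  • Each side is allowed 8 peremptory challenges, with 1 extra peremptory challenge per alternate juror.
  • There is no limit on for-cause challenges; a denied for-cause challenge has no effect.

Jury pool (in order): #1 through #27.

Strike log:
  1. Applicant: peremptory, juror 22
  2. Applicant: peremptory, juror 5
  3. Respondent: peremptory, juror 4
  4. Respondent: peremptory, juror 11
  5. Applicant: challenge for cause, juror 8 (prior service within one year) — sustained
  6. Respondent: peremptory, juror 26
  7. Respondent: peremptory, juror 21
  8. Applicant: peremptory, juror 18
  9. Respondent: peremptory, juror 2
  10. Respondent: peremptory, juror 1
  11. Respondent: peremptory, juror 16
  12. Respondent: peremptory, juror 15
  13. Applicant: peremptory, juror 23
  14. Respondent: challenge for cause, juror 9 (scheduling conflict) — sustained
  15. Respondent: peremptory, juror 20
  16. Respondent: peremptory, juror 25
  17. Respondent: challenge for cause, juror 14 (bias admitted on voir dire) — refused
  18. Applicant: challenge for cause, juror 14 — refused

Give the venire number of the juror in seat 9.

Removed: #1, #2, #4, #5, #8, #9, #11, #15, #16, #18, #20, #21, #22, #23, #25, #26. (#14 stays — for-cause denied.)
Filling seats in venire order through position 9: #3, #6, #7, #10, #12, #13, #14, #17, #19.
So seat 9 is #19.

19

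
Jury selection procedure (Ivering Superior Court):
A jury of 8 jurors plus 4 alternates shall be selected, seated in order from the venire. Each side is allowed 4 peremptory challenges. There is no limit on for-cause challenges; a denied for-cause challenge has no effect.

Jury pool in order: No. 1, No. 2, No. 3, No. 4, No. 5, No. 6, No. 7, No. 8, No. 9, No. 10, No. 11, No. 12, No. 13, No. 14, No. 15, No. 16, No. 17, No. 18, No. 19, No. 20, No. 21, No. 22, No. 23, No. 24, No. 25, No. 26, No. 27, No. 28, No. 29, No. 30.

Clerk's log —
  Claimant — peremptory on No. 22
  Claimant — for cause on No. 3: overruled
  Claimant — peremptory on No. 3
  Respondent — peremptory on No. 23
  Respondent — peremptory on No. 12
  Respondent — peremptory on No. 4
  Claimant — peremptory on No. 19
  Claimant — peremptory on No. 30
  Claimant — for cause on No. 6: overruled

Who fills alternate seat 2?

Removed: #3, #4, #12, #19, #22, #23, #30. (#6 stays — for-cause denied.)
Seating in order: seats 1–8 → #1, #2, #5, #6, #7, #8, #9, #10; alternates → #11, #13, #14, #15.
So alternate 2 is #13.

13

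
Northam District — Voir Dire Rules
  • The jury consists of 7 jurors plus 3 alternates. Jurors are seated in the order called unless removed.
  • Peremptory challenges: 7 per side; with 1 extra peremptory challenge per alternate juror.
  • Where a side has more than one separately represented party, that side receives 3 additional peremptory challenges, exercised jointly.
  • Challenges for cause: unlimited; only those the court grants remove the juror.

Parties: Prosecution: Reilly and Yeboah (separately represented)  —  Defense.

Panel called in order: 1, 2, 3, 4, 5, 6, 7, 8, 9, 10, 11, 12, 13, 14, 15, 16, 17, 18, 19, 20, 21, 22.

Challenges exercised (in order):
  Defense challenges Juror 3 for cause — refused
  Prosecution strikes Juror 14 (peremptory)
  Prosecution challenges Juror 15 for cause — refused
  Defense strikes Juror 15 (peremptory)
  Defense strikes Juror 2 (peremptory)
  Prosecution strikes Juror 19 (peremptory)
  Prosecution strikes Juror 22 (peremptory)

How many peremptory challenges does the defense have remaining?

8

Defense allotment: 7 base + 1 × 3 alternates = 10.
Defense peremptories used: #15, #2 — 2 (the for-cause on #3 doesn't count).
Remaining: 10 − 2 = 8.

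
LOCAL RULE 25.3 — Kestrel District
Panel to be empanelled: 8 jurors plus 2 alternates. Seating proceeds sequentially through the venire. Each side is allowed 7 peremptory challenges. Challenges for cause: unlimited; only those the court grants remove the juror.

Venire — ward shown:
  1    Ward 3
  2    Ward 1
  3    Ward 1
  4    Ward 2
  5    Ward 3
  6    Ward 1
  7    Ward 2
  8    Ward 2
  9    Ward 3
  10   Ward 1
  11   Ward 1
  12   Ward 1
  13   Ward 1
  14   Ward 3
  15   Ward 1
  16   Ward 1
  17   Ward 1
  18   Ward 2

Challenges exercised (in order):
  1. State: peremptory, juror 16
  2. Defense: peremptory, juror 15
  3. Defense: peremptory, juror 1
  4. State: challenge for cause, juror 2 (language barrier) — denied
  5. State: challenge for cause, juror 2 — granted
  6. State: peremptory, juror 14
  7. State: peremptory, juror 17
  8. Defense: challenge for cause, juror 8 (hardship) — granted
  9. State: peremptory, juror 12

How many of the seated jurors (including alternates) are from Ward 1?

Removed: #1, #2, #8, #12, #14, #15, #16, #17.
Seated (10 incl. alternates): #3, #4, #5, #6, #7, #9, #10, #11, #13, #18.
Of those, in Ward 1: #3, #6, #10, #11, #13 → 5.

5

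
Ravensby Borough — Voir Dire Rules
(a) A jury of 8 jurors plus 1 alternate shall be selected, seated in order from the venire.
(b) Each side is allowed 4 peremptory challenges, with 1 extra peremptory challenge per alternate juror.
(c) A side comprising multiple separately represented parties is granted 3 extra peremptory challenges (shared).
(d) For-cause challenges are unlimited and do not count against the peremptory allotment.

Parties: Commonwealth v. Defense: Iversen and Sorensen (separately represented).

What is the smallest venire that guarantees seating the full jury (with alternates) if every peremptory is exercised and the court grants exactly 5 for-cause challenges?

Seats to fill: 8 + 1 alternates = 9.
Peremptories — Commonwealth: 4 + 1×1 = 5; Defense: 4 + 1×1 + 3 = 8; total 13.
For-cause removals: 5.
Minimum venire: 9 + 13 + 5 = 27.

27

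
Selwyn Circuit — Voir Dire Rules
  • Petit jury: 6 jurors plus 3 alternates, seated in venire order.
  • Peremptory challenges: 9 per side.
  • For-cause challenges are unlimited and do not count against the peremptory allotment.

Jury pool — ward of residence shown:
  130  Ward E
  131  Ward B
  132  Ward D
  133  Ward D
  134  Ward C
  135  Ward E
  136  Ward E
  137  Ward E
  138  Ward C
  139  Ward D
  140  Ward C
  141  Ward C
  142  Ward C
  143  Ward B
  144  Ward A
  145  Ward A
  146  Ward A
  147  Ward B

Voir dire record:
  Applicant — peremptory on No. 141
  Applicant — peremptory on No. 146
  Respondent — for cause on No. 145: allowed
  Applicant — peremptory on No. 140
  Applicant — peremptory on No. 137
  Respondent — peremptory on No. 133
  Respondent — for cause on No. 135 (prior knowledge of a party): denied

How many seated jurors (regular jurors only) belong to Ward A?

Removed: #133, #137, #140, #141, #145, #146.
Seated jurors 1–6: #130, #131, #132, #134, #135, #136 (alternates #138, #139, #142 not counted).
None of those are in Ward A → 0.

0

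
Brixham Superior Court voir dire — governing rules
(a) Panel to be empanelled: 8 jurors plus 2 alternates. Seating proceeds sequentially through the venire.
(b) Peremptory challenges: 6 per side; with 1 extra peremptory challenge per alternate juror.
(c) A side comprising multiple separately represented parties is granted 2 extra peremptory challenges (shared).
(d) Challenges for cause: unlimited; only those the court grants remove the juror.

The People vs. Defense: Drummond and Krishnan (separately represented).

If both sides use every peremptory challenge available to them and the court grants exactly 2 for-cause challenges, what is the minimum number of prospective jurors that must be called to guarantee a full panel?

30

Seats to fill: 8 + 2 alternates = 10.
Peremptories — The People: 6 + 1×2 = 8; Defense: 6 + 1×2 + 2 = 10; total 18.
For-cause removals: 2.
Minimum venire: 10 + 18 + 2 = 30.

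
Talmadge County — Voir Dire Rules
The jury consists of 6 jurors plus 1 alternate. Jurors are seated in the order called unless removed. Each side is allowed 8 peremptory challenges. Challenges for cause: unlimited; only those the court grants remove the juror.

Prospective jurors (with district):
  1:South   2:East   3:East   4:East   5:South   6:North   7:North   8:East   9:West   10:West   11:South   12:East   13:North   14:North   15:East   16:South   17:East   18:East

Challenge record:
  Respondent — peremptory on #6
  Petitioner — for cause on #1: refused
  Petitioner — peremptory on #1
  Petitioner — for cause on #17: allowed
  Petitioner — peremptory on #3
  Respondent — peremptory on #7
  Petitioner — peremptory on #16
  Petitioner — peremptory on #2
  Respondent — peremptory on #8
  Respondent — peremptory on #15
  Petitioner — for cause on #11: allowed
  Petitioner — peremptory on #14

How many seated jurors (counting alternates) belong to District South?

Removed: #1, #2, #3, #6, #7, #8, #11, #14, #15, #16, #17.
Seated (7 incl. alternates): #4, #5, #9, #10, #12, #13, #18.
Of those, in District South: #5 → 1.

1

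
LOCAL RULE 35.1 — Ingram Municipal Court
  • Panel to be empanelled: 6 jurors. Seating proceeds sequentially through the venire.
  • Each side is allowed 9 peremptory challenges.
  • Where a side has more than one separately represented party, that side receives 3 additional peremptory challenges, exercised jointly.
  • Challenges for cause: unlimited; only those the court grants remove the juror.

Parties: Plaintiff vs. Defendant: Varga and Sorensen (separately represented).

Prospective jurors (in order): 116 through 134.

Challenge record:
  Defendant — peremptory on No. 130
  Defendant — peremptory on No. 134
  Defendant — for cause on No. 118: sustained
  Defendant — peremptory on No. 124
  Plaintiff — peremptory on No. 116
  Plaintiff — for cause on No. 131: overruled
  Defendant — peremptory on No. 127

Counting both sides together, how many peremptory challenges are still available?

16

Plaintiff allotment: 9. Defendant allotment: 9 base + 3 multi-party = 12.
Plaintiff peremptories used: #116 — 1 (the for-cause on #131 doesn't count).
Defendant peremptories used: #130, #134, #124, #127 — 4 (the for-cause on #118 doesn't count).
Remaining: (9 − 1) + (12 − 4) = 16.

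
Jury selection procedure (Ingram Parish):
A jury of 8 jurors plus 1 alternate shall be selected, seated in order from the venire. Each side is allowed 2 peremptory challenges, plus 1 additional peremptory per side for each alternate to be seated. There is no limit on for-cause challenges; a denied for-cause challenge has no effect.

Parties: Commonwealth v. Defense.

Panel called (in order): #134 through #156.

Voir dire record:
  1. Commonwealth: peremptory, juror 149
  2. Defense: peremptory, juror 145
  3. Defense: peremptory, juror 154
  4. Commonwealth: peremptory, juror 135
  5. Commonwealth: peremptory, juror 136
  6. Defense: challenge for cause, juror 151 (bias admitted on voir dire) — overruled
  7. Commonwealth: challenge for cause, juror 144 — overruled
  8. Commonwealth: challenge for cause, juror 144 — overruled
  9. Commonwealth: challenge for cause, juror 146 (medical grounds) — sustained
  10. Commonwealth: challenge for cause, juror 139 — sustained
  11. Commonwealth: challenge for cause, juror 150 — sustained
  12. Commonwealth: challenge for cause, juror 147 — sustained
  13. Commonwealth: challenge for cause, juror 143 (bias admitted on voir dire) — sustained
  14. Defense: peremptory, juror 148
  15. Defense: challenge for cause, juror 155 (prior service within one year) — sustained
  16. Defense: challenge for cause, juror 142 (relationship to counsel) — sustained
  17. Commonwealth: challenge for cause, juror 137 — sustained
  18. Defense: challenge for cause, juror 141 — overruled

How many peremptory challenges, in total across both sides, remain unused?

0

Commonwealth allotment: 2 base + 1 × 1 alternate = 3. Defense allotment: 2 base + 1 × 1 alternate = 3.
Commonwealth peremptories used: #149, #135, #136 — 3 (for-cause on #144, #144, #146, #139, #150, #147, #143, #137 don't count).
Defense peremptories used: #145, #154, #148 — 3 (for-cause on #151, #155, #142, #141 don't count).
Remaining: (3 − 3) + (3 − 3) = 0.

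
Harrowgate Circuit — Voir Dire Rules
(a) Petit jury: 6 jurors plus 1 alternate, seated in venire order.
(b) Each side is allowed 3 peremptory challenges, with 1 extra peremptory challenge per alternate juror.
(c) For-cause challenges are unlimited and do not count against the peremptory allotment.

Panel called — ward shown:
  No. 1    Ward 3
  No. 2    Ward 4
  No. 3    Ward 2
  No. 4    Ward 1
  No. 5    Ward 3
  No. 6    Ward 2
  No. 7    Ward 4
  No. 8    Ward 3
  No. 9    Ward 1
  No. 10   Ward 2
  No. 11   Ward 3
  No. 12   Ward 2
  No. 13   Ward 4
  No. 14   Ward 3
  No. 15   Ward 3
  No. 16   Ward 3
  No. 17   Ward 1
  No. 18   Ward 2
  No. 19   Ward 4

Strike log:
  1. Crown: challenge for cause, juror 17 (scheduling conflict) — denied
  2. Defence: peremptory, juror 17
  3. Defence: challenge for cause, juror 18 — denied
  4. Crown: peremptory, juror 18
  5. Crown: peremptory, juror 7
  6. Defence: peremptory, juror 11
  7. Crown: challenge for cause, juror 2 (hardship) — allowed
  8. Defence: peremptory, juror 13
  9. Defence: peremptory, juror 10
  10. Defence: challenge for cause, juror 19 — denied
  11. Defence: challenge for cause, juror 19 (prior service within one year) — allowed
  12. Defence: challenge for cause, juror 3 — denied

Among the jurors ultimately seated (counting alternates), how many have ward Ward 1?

Removed: #2, #7, #10, #11, #13, #17, #18, #19.
Seated (7 incl. alternates): #1, #3, #4, #5, #6, #8, #9.
Of those, in Ward 1: #4, #9 → 2.

2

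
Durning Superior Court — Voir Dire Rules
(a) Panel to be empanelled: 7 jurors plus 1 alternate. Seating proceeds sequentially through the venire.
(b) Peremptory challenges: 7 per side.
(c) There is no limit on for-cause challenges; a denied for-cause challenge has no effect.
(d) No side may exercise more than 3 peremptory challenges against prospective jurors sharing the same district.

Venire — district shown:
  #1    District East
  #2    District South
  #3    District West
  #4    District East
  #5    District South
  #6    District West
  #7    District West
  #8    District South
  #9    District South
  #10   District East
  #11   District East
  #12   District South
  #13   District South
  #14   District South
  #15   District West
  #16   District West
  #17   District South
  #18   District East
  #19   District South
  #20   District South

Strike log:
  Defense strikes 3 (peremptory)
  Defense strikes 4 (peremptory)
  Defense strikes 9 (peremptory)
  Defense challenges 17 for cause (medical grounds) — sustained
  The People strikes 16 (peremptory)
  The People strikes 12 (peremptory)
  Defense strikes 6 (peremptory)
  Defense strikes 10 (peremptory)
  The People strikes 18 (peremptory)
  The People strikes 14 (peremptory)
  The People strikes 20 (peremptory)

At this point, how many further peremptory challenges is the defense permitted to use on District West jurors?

1

Defense peremptories so far: #3, #4, #9, #6, #10 — 5 of 7 used, 2 left overall.
Against District West: #3, #6 — 2 used; per-district cap 3 leaves 1.
Binding limit: min(2, 1) = 1.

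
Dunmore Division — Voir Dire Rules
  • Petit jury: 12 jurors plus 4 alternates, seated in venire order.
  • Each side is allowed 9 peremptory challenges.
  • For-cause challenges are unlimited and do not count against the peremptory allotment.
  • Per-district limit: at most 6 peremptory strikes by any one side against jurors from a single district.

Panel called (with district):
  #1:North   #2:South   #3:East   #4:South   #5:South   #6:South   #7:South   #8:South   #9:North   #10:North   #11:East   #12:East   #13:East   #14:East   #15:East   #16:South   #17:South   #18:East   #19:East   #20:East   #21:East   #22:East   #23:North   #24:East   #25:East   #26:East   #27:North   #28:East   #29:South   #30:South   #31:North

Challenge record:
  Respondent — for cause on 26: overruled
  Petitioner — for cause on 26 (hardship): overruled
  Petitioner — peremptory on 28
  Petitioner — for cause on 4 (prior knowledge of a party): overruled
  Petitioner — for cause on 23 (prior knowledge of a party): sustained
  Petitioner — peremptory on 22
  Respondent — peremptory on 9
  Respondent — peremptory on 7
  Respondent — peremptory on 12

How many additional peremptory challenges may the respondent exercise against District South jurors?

5

Respondent peremptories so far: #9, #7, #12 — 3 of 9 used, 6 left overall.
Against District South: #7 — 1 used; per-district cap 6 leaves 5.
Binding limit: min(6, 5) = 5.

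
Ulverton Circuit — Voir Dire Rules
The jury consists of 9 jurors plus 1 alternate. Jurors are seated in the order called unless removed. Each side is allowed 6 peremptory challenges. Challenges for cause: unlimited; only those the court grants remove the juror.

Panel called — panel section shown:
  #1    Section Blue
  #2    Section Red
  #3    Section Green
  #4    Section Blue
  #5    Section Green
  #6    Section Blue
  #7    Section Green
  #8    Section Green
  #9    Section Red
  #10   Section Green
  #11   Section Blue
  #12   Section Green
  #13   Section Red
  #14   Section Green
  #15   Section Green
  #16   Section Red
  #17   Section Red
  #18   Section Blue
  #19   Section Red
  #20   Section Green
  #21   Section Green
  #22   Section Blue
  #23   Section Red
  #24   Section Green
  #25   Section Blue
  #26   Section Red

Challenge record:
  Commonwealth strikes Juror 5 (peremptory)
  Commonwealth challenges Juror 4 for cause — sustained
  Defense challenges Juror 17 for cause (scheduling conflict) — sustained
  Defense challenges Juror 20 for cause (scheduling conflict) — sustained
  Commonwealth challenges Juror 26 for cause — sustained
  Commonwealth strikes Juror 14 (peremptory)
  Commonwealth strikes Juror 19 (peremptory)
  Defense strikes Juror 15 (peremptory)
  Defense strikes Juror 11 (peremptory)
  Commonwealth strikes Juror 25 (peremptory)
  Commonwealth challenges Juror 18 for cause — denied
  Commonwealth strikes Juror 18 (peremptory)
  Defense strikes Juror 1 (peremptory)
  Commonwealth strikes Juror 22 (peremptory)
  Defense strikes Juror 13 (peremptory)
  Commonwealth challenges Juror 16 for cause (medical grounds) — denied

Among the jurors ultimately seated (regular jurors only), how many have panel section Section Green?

5

Removed: #1, #4, #5, #11, #13, #14, #15, #17, #18, #19, #20, #22, #25, #26.
Seated jurors 1–9: #2, #3, #6, #7, #8, #9, #10, #12, #16 (alternates #21 not counted).
Of those, in Section Green: #3, #7, #8, #10, #12 → 5.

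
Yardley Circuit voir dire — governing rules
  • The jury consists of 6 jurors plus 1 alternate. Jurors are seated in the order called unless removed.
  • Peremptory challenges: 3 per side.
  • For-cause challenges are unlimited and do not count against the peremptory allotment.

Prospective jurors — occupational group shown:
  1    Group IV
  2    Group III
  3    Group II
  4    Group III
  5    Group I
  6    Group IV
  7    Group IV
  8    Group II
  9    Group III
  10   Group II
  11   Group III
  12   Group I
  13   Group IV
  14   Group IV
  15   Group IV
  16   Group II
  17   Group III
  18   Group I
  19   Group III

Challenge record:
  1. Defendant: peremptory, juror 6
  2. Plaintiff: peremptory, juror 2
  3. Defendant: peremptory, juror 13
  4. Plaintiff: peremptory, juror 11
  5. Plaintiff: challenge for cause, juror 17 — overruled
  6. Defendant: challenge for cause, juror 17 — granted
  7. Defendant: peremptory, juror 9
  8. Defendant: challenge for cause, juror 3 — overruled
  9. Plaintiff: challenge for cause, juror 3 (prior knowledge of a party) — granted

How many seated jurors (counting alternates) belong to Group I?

Removed: #2, #3, #6, #9, #11, #13, #17.
Seated (7 incl. alternates): #1, #4, #5, #7, #8, #10, #12.
Of those, in Group I: #5, #12 → 2.

2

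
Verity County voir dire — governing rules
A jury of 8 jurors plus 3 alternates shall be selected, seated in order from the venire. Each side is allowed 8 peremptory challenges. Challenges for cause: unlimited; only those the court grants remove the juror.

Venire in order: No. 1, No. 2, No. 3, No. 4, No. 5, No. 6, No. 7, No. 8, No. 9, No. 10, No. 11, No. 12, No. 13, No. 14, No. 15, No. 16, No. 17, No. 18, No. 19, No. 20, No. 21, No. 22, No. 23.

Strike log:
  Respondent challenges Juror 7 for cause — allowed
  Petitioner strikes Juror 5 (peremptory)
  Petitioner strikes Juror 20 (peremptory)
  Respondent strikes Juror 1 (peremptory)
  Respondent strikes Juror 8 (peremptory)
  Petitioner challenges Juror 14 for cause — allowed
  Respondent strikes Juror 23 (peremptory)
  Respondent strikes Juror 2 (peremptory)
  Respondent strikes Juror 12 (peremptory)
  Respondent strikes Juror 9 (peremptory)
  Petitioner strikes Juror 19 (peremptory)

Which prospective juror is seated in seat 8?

16

Removed: #1, #2, #5, #7, #8, #9, #12, #14, #19, #20, #23.
Seating in order: seats 1–8 → #3, #4, #6, #10, #11, #13, #15, #16; alternates → #17, #18, #21.
So seat 8 is #16.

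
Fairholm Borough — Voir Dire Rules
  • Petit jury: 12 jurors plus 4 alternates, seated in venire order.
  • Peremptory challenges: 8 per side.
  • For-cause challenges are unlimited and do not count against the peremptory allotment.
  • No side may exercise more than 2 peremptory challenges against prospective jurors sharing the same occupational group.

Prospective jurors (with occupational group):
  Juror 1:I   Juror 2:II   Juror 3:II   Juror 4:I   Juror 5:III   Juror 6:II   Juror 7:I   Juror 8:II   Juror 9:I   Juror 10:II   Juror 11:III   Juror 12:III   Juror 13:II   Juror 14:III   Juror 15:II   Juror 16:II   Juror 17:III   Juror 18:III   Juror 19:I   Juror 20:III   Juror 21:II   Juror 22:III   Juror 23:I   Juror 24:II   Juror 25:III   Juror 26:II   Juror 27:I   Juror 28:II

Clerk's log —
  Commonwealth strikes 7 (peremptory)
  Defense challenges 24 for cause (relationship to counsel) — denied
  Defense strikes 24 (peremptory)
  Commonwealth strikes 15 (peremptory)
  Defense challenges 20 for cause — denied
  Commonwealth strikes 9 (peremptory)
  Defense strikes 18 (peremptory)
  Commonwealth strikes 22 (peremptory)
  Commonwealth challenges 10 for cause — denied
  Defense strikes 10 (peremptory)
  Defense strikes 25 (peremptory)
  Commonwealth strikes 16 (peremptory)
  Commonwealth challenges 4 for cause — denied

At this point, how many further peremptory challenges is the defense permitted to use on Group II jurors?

0

Defense peremptories so far: #24, #18, #10, #25 — 4 of 8 used, 4 left overall.
Against Group II: #24, #10 — 2 used; per-group cap 2 leaves 0.
Binding limit: min(4, 0) = 0.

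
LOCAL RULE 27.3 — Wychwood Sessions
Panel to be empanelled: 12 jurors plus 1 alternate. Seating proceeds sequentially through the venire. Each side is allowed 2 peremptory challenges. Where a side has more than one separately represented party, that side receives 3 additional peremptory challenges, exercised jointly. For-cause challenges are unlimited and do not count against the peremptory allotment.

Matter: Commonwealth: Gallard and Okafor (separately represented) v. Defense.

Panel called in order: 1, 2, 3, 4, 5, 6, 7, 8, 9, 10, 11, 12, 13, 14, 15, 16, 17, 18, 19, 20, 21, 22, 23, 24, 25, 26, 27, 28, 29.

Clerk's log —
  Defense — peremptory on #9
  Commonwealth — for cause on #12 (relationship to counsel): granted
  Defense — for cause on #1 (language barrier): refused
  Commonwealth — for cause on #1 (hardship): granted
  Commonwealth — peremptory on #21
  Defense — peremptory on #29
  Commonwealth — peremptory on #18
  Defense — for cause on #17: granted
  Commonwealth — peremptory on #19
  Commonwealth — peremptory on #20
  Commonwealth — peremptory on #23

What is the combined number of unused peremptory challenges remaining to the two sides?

Commonwealth allotment: 2 base + 3 multi-party = 5. Defense allotment: 2.
Commonwealth peremptories used: #21, #18, #19, #20, #23 — 5 (for-cause on #12, #1 don't count).
Defense peremptories used: #9, #29 — 2 (for-cause on #1, #17 don't count).
Remaining: (5 − 5) + (2 − 2) = 0.

0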